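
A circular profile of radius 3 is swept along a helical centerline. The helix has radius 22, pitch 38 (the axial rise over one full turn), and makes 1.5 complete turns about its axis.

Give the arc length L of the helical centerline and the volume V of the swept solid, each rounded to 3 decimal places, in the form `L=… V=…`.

2πR = 2π·22 = 138.230077
per-turn = √(138.230077² + 38²) = √(19107.5541 + 1444) = √20551.5541 = 143.358132
L = 1.5 × 143.358132 = 215.037199
V = π·3² × L = 28.274334 × 215.037199 = 6080.033550

L=215.037 V=6080.034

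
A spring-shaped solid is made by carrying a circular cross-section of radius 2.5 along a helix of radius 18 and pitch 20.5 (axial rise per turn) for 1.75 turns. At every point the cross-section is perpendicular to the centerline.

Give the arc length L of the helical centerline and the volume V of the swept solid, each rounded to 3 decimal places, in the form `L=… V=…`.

2πR = 2π·18 = 113.097336
per-turn = √(113.097336² + 20.5²) = √(12791.0073 + 420.25) = √13211.2573 = 114.940234
L = 1.75 × 114.940234 = 201.145409
V = π·2.5² × L = 19.634954 × 201.145409 = 3949.480867

L=201.145 V=3949.481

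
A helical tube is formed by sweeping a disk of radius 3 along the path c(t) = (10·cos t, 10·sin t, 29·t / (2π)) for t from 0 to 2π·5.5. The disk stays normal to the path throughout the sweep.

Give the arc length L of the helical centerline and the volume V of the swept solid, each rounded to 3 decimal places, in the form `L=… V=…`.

L=380.608 V=10761.438

2πR = 2π·10 = 62.831853
per-turn = √(62.831853² + 29²) = √(3947.8418 + 841) = √4788.8418 = 69.201458
L = 5.5 × 69.201458 = 380.608018
V = π·3² × L = 28.274334 × 380.608018 = 10761.438175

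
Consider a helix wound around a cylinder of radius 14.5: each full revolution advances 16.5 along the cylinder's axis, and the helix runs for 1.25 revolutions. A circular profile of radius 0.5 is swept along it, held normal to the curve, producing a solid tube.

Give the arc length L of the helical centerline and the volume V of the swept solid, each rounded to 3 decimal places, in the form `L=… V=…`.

L=115.735 V=90.898

2πR = 2π·14.5 = 91.106187
per-turn = √(91.106187² + 16.5²) = √(8300.3373 + 272.25) = √8572.5873 = 92.588268
L = 1.25 × 92.588268 = 115.735335
V = π·0.5² × L = 0.785398 × 115.735335 = 90.898319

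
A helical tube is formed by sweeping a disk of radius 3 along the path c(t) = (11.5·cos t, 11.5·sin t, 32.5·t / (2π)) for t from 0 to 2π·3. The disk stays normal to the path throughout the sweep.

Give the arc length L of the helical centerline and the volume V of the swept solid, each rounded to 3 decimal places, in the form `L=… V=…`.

L=237.688 V=6720.461

2πR = 2π·11.5 = 72.256631
per-turn = √(72.256631² + 32.5²) = √(5221.0207 + 1056.25) = √6277.2707 = 79.229229
L = 3 × 79.229229 = 237.687687
V = π·3² × L = 28.274334 × 237.687687 = 6720.461022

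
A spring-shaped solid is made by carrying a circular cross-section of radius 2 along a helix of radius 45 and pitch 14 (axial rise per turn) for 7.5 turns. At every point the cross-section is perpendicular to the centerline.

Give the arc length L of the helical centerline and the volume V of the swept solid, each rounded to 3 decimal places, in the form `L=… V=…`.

2πR = 2π·45 = 282.743339
per-turn = √(282.743339² + 14²) = √(79943.7956 + 196) = √80139.7956 = 283.089731
L = 7.5 × 283.089731 = 2123.172981
V = π·2² × L = 12.566371 × 2123.172981 = 26680.578552

L=2123.173 V=26680.579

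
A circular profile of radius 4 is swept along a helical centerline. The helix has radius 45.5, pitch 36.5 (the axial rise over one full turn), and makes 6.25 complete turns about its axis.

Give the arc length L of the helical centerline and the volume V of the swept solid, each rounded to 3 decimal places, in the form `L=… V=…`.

2πR = 2π·45.5 = 285.884931
per-turn = √(285.884931² + 36.5²) = √(81730.1940 + 1332.25) = √83062.4440 = 288.205559
L = 6.25 × 288.205559 = 1801.284742
V = π·4² × L = 50.265482 × 1801.284742 = 90542.446583

L=1801.285 V=90542.447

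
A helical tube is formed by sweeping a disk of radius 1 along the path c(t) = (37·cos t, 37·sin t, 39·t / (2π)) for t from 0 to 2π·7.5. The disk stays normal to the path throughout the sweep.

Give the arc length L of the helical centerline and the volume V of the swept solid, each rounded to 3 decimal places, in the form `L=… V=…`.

2πR = 2π·37 = 232.477856
per-turn = √(232.477856² + 39²) = √(54045.9537 + 1521) = √55566.9537 = 235.726438
L = 7.5 × 235.726438 = 1767.948287
V = π·1² × L = 3.141593 × 1767.948287 = 5554.173350

L=1767.948 V=5554.173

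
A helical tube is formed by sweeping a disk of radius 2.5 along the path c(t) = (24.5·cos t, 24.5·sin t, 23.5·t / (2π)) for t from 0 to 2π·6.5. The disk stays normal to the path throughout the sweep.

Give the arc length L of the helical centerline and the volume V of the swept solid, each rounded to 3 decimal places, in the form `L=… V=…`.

2πR = 2π·24.5 = 153.938040
per-turn = √(153.938040² + 23.5²) = √(23696.9202 + 552.25) = √24249.1702 = 155.721451
L = 6.5 × 155.721451 = 1012.189429
V = π·2.5² × L = 19.634954 × 1012.189429 = 19874.292958

L=1012.189 V=19874.293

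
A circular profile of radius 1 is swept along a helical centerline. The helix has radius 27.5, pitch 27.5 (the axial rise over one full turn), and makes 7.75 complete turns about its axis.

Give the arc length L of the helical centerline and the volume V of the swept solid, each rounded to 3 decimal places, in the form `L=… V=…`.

2πR = 2π·27.5 = 172.787596
per-turn = √(172.787596² + 27.5²) = √(29855.5533 + 756.25) = √30611.8033 = 174.962291
L = 7.75 × 174.962291 = 1355.957756
V = π·1² × L = 3.141593 × 1355.957756 = 4259.866925

L=1355.958 V=4259.867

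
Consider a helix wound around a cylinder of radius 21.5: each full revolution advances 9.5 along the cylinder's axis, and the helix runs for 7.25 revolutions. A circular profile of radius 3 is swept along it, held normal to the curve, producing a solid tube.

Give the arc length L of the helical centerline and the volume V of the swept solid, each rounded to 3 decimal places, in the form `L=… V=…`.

2πR = 2π·21.5 = 135.088484
per-turn = √(135.088484² + 9.5²) = √(18248.8985 + 90.25) = √18339.1485 = 135.422112
L = 7.25 × 135.422112 = 981.810315
V = π·3² × L = 28.274334 × 981.810315 = 27760.032661

L=981.810 V=27760.033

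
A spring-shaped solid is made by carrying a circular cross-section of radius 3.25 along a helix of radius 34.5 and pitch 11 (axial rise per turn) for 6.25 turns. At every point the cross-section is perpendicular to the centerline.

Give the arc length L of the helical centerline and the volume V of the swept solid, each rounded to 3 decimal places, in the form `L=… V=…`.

2πR = 2π·34.5 = 216.769893
per-turn = √(216.769893² + 11²) = √(46989.1866 + 121) = √47110.1866 = 217.048811
L = 6.25 × 217.048811 = 1356.555072
V = π·3.25² × L = 33.183072 × 1356.555072 = 45014.665160

L=1356.555 V=45014.665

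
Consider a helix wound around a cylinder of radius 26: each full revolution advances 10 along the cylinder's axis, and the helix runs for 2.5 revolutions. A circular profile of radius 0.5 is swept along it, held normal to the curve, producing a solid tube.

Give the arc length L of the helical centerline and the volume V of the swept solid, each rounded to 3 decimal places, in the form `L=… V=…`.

2πR = 2π·26 = 163.362818
per-turn = √(163.362818² + 10²) = √(26687.4103 + 100) = √26787.4103 = 163.668599
L = 2.5 × 163.668599 = 409.171498
V = π·0.5² × L = 0.785398 × 409.171498 = 321.362543

L=409.171 V=321.363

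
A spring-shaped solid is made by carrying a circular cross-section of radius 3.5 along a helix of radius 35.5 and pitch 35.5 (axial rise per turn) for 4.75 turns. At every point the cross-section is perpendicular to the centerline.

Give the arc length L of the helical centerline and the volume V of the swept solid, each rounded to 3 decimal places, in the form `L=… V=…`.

2πR = 2π·35.5 = 223.053078
per-turn = √(223.053078² + 35.5²) = √(49752.6758 + 1260.25) = √51012.9258 = 225.860412
L = 4.75 × 225.860412 = 1072.836958
V = π·3.5² × L = 38.484510 × 1072.836958 = 41287.604638

L=1072.837 V=41287.605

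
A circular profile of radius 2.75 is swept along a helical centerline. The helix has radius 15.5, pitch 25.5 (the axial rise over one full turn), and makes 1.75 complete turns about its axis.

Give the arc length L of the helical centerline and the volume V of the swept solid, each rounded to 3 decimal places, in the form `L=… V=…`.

2πR = 2π·15.5 = 97.389372
per-turn = √(97.389372² + 25.5²) = √(9484.6898 + 650.25) = √10134.9398 = 100.672438
L = 1.75 × 100.672438 = 176.176767
V = π·2.75² × L = 23.758294 × 176.176767 = 4185.659504

L=176.177 V=4185.660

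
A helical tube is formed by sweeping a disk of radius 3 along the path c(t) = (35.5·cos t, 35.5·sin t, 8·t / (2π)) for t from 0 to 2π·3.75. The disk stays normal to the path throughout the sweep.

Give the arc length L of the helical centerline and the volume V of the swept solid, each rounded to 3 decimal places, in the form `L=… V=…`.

2πR = 2π·35.5 = 223.053078
per-turn = √(223.053078² + 8²) = √(49752.6758 + 64) = √49816.6758 = 223.196496
L = 3.75 × 223.196496 = 836.986860
V = π·3² × L = 28.274334 × 836.986860 = 23665.245925

L=836.987 V=23665.246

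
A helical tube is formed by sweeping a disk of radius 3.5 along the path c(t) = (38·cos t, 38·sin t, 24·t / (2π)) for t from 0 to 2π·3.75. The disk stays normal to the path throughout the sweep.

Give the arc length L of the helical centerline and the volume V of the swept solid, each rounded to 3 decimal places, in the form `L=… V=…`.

L=899.866 V=34630.898

2πR = 2π·38 = 238.761042
per-turn = √(238.761042² + 24²) = √(57006.8350 + 576) = √57582.8350 = 239.964237
L = 3.75 × 239.964237 = 899.865889
V = π·3.5² × L = 38.484510 × 899.865889 = 34630.897795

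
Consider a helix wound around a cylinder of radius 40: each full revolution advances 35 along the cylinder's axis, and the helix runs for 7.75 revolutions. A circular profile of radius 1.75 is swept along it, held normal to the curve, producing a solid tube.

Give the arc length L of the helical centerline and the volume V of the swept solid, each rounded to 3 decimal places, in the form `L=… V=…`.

2πR = 2π·40 = 251.327412
per-turn = √(251.327412² + 35²) = √(63165.4682 + 1225) = √64390.4682 = 253.752770
L = 7.75 × 253.752770 = 1966.583966
V = π·1.75² × L = 9.621128 × 1966.583966 = 18920.755077

L=1966.584 V=18920.755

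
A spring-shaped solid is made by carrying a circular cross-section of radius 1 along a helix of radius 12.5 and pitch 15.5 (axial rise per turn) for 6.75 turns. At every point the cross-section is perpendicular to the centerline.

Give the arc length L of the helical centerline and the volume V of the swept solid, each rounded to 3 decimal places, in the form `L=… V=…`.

2πR = 2π·12.5 = 78.539816
per-turn = √(78.539816² + 15.5²) = √(6168.5028 + 240.25) = √6408.7528 = 80.054686
L = 6.75 × 80.054686 = 540.369131
V = π·1² × L = 3.141593 × 540.369131 = 1697.619691

L=540.369 V=1697.620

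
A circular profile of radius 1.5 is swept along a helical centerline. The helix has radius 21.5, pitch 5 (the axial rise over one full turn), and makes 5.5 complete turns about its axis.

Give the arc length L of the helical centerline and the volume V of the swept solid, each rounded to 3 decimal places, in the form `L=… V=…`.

L=743.495 V=5255.459

2πR = 2π·21.5 = 135.088484
per-turn = √(135.088484² + 5²) = √(18248.8985 + 25) = √18273.8985 = 135.180984
L = 5.5 × 135.180984 = 743.495414
V = π·1.5² × L = 7.068583 × 743.495414 = 5255.459394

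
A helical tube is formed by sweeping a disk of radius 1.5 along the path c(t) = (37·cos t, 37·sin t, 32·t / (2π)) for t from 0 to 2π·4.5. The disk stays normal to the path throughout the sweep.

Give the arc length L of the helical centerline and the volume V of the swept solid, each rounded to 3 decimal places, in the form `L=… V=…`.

2πR = 2π·37 = 232.477856
per-turn = √(232.477856² + 32²) = √(54045.9537 + 1024) = √55069.9537 = 234.669882
L = 4.5 × 234.669882 = 1056.014471
V = π·1.5² × L = 7.068583 × 1056.014471 = 7464.526433

L=1056.014 V=7464.526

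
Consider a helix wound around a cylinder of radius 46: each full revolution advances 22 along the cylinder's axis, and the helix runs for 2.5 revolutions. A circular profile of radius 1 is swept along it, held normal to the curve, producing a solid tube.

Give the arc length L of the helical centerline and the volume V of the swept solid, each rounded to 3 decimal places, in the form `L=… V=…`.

L=724.657 V=2276.576

2πR = 2π·46 = 289.026524
per-turn = √(289.026524² + 22²) = √(83536.3317 + 484) = √84020.3317 = 289.862608
L = 2.5 × 289.862608 = 724.656521
V = π·1² × L = 3.141593 × 724.656521 = 2276.575601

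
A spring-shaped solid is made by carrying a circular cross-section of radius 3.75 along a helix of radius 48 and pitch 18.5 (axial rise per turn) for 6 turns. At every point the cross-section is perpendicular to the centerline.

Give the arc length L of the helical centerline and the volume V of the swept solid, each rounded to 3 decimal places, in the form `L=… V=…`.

2πR = 2π·48 = 301.592895
per-turn = √(301.592895² + 18.5²) = √(90958.2742 + 342.25) = √91300.5242 = 302.159766
L = 6 × 302.159766 = 1812.958596
V = π·3.75² × L = 44.178647 × 1812.958596 = 80094.057266

L=1812.959 V=80094.057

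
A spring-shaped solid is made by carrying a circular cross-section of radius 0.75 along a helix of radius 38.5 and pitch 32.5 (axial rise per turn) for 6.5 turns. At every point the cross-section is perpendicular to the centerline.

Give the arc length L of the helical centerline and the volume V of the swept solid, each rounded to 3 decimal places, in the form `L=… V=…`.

L=1586.495 V=2803.567

2πR = 2π·38.5 = 241.902634
per-turn = √(241.902634² + 32.5²) = √(58516.8845 + 1056.25) = √59573.1345 = 244.076083
L = 6.5 × 244.076083 = 1586.494542
V = π·0.75² × L = 1.767146 × 1586.494542 = 2803.567274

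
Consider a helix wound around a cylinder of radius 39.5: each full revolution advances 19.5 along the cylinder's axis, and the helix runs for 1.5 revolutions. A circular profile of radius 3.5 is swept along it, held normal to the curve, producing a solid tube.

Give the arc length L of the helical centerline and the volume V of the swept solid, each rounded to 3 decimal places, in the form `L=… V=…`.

2πR = 2π·39.5 = 248.185820
per-turn = √(248.185820² + 19.5²) = √(61596.2011 + 380.25) = √61976.4511 = 248.950700
L = 1.5 × 248.950700 = 373.426050
V = π·3.5² × L = 38.484510 × 373.426050 = 14371.118562

L=373.426 V=14371.119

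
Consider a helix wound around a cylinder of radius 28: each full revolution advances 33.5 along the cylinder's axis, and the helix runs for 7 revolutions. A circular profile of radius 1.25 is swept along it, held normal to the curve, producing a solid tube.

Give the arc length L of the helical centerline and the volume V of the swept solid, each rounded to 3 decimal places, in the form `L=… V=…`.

L=1253.632 V=6153.752

2πR = 2π·28 = 175.929189
per-turn = √(175.929189² + 33.5²) = √(30951.0794 + 1122.25) = √32073.3294 = 179.090283
L = 7 × 179.090283 = 1253.631980
V = π·1.25² × L = 4.908739 × 1253.631980 = 6153.751591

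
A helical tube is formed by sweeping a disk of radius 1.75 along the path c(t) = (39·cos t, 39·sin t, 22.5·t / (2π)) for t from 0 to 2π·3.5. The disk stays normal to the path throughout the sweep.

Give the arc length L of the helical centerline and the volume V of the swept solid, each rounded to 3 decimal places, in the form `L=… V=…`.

L=861.263 V=8286.318

2πR = 2π·39 = 245.044227
per-turn = √(245.044227² + 22.5²) = √(60046.6732 + 506.25) = √60552.9232 = 246.075036
L = 3.5 × 246.075036 = 861.262625
V = π·1.75² × L = 9.621128 × 861.262625 = 8286.317526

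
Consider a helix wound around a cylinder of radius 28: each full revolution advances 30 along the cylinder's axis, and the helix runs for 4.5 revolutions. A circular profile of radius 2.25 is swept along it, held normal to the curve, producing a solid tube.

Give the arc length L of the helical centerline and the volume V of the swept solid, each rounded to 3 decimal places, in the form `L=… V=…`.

2πR = 2π·28 = 175.929189
per-turn = √(175.929189² + 30²) = √(30951.0794 + 900) = √31851.0794 = 178.468707
L = 4.5 × 178.468707 = 803.109182
V = π·2.25² × L = 15.904313 × 803.109182 = 12772.899647

L=803.109 V=12772.900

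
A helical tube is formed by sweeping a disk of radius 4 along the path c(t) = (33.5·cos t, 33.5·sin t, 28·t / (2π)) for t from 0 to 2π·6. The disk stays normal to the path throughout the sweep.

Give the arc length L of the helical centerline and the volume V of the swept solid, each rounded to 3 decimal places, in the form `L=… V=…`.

L=1274.045 V=64040.504

2πR = 2π·33.5 = 210.486708
per-turn = √(210.486708² + 28²) = √(44304.6542 + 784) = √45088.6542 = 212.340891
L = 6 × 212.340891 = 1274.045348
V = π·4² × L = 50.265482 × 1274.045348 = 64040.504107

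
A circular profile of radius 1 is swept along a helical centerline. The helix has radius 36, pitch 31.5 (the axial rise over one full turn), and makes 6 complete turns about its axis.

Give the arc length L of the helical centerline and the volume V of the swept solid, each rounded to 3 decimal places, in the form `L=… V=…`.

L=1370.265 V=4304.814

2πR = 2π·36 = 226.194671
per-turn = √(226.194671² + 31.5²) = √(51164.0292 + 992.25) = √52156.2792 = 228.377493
L = 6 × 228.377493 = 1370.264957
V = π·1² × L = 3.141593 × 1370.264957 = 4304.814322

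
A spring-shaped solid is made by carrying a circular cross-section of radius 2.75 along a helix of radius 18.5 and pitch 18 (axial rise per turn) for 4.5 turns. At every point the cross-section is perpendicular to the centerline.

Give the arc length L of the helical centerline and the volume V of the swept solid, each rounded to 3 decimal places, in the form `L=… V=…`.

L=529.310 V=12575.493

2πR = 2π·18.5 = 116.238928
per-turn = √(116.238928² + 18²) = √(13511.4884 + 324) = √13835.4884 = 117.624353
L = 4.5 × 117.624353 = 529.309589
V = π·2.75² × L = 23.758294 × 529.309589 = 12575.493058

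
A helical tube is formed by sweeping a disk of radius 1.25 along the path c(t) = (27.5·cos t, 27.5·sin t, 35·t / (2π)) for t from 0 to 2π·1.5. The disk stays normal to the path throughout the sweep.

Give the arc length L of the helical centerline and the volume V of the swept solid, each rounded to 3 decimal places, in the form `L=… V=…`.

L=264.445 V=1298.092

2πR = 2π·27.5 = 172.787596
per-turn = √(172.787596² + 35²) = √(29855.5533 + 1225) = √31080.5533 = 176.296776
L = 1.5 × 176.296776 = 264.445164
V = π·1.25² × L = 4.908739 × 264.445164 = 1298.092165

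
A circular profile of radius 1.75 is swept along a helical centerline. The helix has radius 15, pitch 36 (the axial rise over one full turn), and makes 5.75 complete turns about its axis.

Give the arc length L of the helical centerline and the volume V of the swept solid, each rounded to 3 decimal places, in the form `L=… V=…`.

L=580.113 V=5581.344

2πR = 2π·15 = 94.247780
per-turn = √(94.247780² + 36²) = √(8882.6440 + 1296) = √10178.6440 = 100.889266
L = 5.75 × 100.889266 = 580.113279
V = π·1.75² × L = 9.621128 × 580.113279 = 5581.343818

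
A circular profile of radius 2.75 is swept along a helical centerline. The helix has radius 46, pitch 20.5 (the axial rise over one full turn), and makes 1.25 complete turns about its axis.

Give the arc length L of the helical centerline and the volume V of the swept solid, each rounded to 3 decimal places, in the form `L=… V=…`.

2πR = 2π·46 = 289.026524
per-turn = √(289.026524² + 20.5²) = √(83536.3317 + 420.25) = √83956.5817 = 289.752621
L = 1.25 × 289.752621 = 362.190777
V = π·2.75² × L = 23.758294 × 362.190777 = 8605.035121

L=362.191 V=8605.035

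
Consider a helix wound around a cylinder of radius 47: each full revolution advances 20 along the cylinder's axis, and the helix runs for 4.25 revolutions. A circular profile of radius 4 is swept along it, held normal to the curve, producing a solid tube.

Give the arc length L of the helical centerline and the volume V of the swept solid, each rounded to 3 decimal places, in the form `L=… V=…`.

L=1257.941 V=63231.027

2πR = 2π·47 = 295.309709
per-turn = √(295.309709² + 20²) = √(87207.8245 + 400) = √87607.8245 = 295.986190
L = 4.25 × 295.986190 = 1257.941306
V = π·4² × L = 50.265482 × 1257.941306 = 63231.026659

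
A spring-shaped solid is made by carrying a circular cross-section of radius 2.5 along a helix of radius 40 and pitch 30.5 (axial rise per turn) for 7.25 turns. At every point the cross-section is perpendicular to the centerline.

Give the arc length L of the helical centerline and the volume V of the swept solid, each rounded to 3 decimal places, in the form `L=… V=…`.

2πR = 2π·40 = 251.327412
per-turn = √(251.327412² + 30.5²) = √(63165.4682 + 930.25) = √64095.7182 = 253.171322
L = 7.25 × 253.171322 = 1835.492083
V = π·2.5² × L = 19.634954 × 1835.492083 = 36039.802770

L=1835.492 V=36039.803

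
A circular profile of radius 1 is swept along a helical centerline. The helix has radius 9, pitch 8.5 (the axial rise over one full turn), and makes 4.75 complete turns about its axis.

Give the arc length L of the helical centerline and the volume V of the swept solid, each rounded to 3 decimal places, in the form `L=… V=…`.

L=271.624 V=853.331

2πR = 2π·9 = 56.548668
per-turn = √(56.548668² + 8.5²) = √(3197.7518 + 72.25) = √3270.0018 = 57.183930
L = 4.75 × 57.183930 = 271.623666
V = π·1² × L = 3.141593 × 271.623666 = 853.330915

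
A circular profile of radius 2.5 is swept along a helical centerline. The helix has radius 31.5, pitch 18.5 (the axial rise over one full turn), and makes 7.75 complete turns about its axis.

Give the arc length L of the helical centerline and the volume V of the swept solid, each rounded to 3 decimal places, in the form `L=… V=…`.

L=1540.569 V=30248.998

2πR = 2π·31.5 = 197.920337
per-turn = √(197.920337² + 18.5²) = √(39172.4599 + 342.25) = √39514.7099 = 198.783072
L = 7.75 × 198.783072 = 1540.568811
V = π·2.5² × L = 19.634954 × 1540.568811 = 30248.997869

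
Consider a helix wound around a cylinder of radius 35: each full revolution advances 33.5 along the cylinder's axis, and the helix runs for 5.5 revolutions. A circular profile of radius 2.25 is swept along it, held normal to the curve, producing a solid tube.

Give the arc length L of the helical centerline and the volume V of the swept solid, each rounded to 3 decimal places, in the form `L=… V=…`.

L=1223.466 V=19458.393

2πR = 2π·35 = 219.911486
per-turn = √(219.911486² + 33.5²) = √(48361.0616 + 1122.25) = √49483.3116 = 222.448447
L = 5.5 × 222.448447 = 1223.466458
V = π·2.25² × L = 15.904313 × 1223.466458 = 19458.393266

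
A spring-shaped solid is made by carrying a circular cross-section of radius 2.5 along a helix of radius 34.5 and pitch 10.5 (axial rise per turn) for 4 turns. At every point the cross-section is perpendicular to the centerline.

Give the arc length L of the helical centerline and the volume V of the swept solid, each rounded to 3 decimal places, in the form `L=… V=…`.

2πR = 2π·34.5 = 216.769893
per-turn = √(216.769893² + 10.5²) = √(46989.1866 + 110.25) = √47099.4366 = 217.024046
L = 4 × 217.024046 = 868.096184
V = π·2.5² × L = 19.634954 × 868.096184 = 17045.028716

L=868.096 V=17045.029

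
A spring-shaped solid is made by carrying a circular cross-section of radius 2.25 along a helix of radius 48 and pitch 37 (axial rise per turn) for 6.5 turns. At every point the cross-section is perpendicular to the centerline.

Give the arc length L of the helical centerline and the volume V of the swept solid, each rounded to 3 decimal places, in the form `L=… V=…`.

L=1975.051 V=31411.832

2πR = 2π·48 = 301.592895
per-turn = √(301.592895² + 37²) = √(90958.2742 + 1369) = √92327.2742 = 303.854034
L = 6.5 × 303.854034 = 1975.051223
V = π·2.25² × L = 15.904313 × 1975.051223 = 31411.832463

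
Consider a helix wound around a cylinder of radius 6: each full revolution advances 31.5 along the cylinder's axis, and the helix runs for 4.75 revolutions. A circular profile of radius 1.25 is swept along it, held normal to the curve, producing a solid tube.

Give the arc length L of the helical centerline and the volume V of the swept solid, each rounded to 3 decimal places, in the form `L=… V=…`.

2πR = 2π·6 = 37.699112
per-turn = √(37.699112² + 31.5²) = √(1421.2230 + 992.25) = √2413.4730 = 49.127111
L = 4.75 × 49.127111 = 233.353777
V = π·1.25² × L = 4.908739 × 233.353777 = 1145.472675

L=233.354 V=1145.473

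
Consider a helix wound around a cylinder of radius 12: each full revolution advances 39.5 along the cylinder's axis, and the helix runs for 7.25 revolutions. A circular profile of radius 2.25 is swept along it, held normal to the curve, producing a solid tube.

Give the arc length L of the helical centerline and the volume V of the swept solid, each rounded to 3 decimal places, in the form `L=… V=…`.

2πR = 2π·12 = 75.398224
per-turn = √(75.398224² + 39.5²) = √(5684.8921 + 1560.25) = √7245.1421 = 85.118401
L = 7.25 × 85.118401 = 617.108405
V = π·2.25² × L = 15.904313 × 617.108405 = 9814.685109

L=617.108 V=9814.685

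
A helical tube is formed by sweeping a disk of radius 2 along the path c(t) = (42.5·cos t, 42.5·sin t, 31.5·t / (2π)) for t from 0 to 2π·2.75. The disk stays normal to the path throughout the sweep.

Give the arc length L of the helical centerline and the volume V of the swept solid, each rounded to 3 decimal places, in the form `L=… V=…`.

2πR = 2π·42.5 = 267.035376
per-turn = √(267.035376² + 31.5²) = √(71307.8918 + 992.25) = √72300.1418 = 268.886857
L = 2.75 × 268.886857 = 739.438856
V = π·2² × L = 12.566371 × 739.438856 = 9292.062716

L=739.439 V=9292.063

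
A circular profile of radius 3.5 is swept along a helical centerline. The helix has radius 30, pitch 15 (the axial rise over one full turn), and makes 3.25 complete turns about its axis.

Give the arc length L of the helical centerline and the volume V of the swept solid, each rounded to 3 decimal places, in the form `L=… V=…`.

L=614.547 V=23650.548

2πR = 2π·30 = 188.495559
per-turn = √(188.495559² + 15²) = √(35530.5758 + 225) = √35755.5758 = 189.091448
L = 3.25 × 189.091448 = 614.547207
V = π·3.5² × L = 38.484510 × 614.547207 = 23650.548144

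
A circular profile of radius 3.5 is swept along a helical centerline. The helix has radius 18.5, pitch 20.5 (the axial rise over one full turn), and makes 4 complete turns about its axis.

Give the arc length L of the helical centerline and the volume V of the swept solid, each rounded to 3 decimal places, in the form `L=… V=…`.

L=472.131 V=18169.736

2πR = 2π·18.5 = 116.238928
per-turn = √(116.238928² + 20.5²) = √(13511.4884 + 420.25) = √13931.7384 = 118.032785
L = 4 × 118.032785 = 472.131142
V = π·3.5² × L = 38.484510 × 472.131142 = 18169.735641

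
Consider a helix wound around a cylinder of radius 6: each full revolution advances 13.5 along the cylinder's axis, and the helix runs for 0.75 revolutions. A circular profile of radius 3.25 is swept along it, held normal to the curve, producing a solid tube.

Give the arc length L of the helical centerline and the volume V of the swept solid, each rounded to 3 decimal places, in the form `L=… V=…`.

2πR = 2π·6 = 37.699112
per-turn = √(37.699112² + 13.5²) = √(1421.2230 + 182.25) = √1603.4730 = 40.043389
L = 0.75 × 40.043389 = 30.032542
V = π·3.25² × L = 33.183072 × 30.032542 = 996.572017

L=30.033 V=996.572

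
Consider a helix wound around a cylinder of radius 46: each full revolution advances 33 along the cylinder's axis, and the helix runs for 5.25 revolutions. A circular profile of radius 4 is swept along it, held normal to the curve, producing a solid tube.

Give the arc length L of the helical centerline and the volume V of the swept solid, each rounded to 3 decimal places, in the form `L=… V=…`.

L=1527.248 V=76767.845

2πR = 2π·46 = 289.026524
per-turn = √(289.026524² + 33²) = √(83536.3317 + 1089) = √84625.3317 = 290.904334
L = 5.25 × 290.904334 = 1527.247755
V = π·4² × L = 50.265482 × 1527.247755 = 76767.845212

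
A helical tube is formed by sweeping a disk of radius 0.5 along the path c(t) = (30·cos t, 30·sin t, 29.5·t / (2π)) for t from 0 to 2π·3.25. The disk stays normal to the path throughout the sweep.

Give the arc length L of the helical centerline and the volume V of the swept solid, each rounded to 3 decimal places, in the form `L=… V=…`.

L=620.068 V=487.000

2πR = 2π·30 = 188.495559
per-turn = √(188.495559² + 29.5²) = √(35530.5758 + 870.25) = √36400.8258 = 190.790005
L = 3.25 × 190.790005 = 620.067515
V = π·0.5² × L = 0.785398 × 620.067515 = 486.999887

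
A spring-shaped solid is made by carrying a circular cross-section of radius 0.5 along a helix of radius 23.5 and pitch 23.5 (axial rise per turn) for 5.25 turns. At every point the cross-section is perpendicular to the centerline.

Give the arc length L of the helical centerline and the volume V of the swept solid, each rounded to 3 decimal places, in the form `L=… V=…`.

2πR = 2π·23.5 = 147.654855
per-turn = √(147.654855² + 23.5²) = √(21801.9561 + 552.25) = √22354.2061 = 149.513231
L = 5.25 × 149.513231 = 784.944461
V = π·0.5² × L = 0.785398 × 784.944461 = 616.493938

L=784.944 V=616.494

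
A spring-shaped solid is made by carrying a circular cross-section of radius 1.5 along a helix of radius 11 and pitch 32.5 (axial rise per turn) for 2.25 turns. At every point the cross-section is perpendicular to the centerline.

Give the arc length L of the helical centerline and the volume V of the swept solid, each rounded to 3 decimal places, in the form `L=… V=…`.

2πR = 2π·11 = 69.115038
per-turn = √(69.115038² + 32.5²) = √(4776.8885 + 1056.25) = √5833.1385 = 76.374986
L = 2.25 × 76.374986 = 171.843719
V = π·1.5² × L = 7.068583 × 171.843719 = 1214.691673

L=171.844 V=1214.692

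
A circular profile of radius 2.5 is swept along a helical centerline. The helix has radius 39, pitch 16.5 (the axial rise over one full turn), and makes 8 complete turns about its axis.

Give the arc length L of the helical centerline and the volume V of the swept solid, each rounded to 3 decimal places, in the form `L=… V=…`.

2πR = 2π·39 = 245.044227
per-turn = √(245.044227² + 16.5²) = √(60046.6732 + 272.25) = √60318.9232 = 245.599111
L = 8 × 245.599111 = 1964.792886
V = π·2.5² × L = 19.634954 × 1964.792886 = 38578.618095

L=1964.793 V=38578.618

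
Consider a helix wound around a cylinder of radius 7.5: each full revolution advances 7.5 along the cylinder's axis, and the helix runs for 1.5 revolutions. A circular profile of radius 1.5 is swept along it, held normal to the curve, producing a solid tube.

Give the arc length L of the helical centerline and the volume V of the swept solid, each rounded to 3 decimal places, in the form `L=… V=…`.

L=71.575 V=505.937

2πR = 2π·7.5 = 47.123890
per-turn = √(47.123890² + 7.5²) = √(2220.6610 + 56.25) = √2276.9110 = 47.716988
L = 1.5 × 47.716988 = 71.575483
V = π·1.5² × L = 7.068583 × 71.575483 = 505.937274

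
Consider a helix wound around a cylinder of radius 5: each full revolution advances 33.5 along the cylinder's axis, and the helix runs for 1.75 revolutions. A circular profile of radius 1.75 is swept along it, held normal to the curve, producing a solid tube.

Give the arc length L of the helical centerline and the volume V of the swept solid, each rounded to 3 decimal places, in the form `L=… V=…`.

2πR = 2π·5 = 31.415927
per-turn = √(31.415927² + 33.5²) = √(986.9604 + 1122.25) = √2109.2104 = 45.926141
L = 1.75 × 45.926141 = 80.370747
V = π·1.75² × L = 9.621128 × 80.370747 = 773.257204

L=80.371 V=773.257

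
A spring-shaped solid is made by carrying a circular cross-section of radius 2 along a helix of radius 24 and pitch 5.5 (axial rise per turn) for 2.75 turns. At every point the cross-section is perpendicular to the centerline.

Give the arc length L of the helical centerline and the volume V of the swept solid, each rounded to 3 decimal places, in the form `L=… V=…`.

2πR = 2π·24 = 150.796447
per-turn = √(150.796447² + 5.5²) = √(22739.5685 + 30.25) = √22769.8185 = 150.896715
L = 2.75 × 150.896715 = 414.965966
V = π·2² × L = 12.566371 × 414.965966 = 5214.616118

L=414.966 V=5214.616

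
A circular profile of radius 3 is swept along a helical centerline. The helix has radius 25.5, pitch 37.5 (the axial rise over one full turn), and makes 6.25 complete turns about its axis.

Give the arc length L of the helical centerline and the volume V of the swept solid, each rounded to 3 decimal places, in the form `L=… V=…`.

2πR = 2π·25.5 = 160.221225
per-turn = √(160.221225² + 37.5²) = √(25670.8410 + 1406.25) = √27077.0910 = 164.551181
L = 6.25 × 164.551181 = 1028.444879
V = π·3² × L = 28.274334 × 1028.444879 = 29078.593887

L=1028.445 V=29078.594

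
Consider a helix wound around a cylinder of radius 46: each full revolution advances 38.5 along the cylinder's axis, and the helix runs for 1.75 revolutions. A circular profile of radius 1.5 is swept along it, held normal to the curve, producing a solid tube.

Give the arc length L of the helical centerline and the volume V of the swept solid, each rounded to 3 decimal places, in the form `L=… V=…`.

2πR = 2π·46 = 289.026524
per-turn = √(289.026524² + 38.5²) = √(83536.3317 + 1482.25) = √85018.5817 = 291.579460
L = 1.75 × 291.579460 = 510.264055
V = π·1.5² × L = 7.068583 × 510.264055 = 3606.844068

L=510.264 V=3606.844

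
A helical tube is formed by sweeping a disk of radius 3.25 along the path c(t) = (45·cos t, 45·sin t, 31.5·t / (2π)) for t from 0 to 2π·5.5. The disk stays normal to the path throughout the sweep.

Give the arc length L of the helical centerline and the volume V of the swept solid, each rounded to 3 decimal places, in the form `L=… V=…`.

L=1564.709 V=51921.864

2πR = 2π·45 = 282.743339
per-turn = √(282.743339² + 31.5²) = √(79943.7956 + 992.25) = √80936.0456 = 284.492611
L = 5.5 × 284.492611 = 1564.709360
V = π·3.25² × L = 33.183072 × 1564.709360 = 51921.863979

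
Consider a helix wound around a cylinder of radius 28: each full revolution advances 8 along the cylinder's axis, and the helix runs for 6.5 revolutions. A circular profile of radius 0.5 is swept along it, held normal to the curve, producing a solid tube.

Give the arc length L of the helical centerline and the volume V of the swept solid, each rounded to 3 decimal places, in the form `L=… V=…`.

2πR = 2π·28 = 175.929189
per-turn = √(175.929189² + 8²) = √(30951.0794 + 64) = √31015.0794 = 176.110986
L = 6.5 × 176.110986 = 1144.721409
V = π·0.5² × L = 0.785398 × 1144.721409 = 899.062092

L=1144.721 V=899.062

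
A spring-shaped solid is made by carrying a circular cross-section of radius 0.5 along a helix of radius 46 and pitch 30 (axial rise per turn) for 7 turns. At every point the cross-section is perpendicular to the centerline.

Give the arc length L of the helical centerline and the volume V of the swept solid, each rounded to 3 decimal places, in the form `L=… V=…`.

2πR = 2π·46 = 289.026524
per-turn = √(289.026524² + 30²) = √(83536.3317 + 900) = √84436.3317 = 290.579304
L = 7 × 290.579304 = 2034.055125
V = π·0.5² × L = 0.785398 × 2034.055125 = 1597.543159

L=2034.055 V=1597.543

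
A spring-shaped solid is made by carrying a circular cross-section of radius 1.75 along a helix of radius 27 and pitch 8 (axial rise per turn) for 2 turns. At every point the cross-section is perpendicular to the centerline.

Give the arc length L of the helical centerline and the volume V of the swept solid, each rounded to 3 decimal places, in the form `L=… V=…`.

2πR = 2π·27 = 169.646003
per-turn = √(169.646003² + 8²) = √(28779.7664 + 64) = √28843.7664 = 169.834527
L = 2 × 169.834527 = 339.669053
V = π·1.75² × L = 9.621128 × 339.669053 = 3267.999270

L=339.669 V=3267.999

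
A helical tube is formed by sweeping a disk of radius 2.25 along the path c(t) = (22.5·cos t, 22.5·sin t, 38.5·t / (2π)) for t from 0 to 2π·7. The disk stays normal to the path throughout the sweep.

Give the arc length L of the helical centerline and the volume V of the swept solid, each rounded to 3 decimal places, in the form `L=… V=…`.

2πR = 2π·22.5 = 141.371669
per-turn = √(141.371669² + 38.5²) = √(19985.9489 + 1482.25) = √21468.1989 = 146.520302
L = 7 × 146.520302 = 1025.642114
V = π·2.25² × L = 15.904313 × 1025.642114 = 16312.133016

L=1025.642 V=16312.133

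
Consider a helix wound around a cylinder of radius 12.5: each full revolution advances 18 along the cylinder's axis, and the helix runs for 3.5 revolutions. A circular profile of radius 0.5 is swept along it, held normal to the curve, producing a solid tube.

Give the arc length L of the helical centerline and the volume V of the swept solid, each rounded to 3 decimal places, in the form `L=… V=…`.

2πR = 2π·12.5 = 78.539816
per-turn = √(78.539816² + 18²) = √(6168.5028 + 324) = √6492.5028 = 80.576068
L = 3.5 × 80.576068 = 282.016238
V = π·0.5² × L = 0.785398 × 282.016238 = 221.495036

L=282.016 V=221.495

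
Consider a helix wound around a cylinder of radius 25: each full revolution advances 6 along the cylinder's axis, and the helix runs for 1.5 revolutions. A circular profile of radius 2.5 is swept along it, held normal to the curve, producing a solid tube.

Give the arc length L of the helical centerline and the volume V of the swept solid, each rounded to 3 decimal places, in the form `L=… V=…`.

2πR = 2π·25 = 157.079633
per-turn = √(157.079633² + 6²) = √(24674.0110 + 36) = √24710.0110 = 157.194182
L = 1.5 × 157.194182 = 235.791274
V = π·2.5² × L = 19.634954 × 235.791274 = 4629.750833

L=235.791 V=4629.751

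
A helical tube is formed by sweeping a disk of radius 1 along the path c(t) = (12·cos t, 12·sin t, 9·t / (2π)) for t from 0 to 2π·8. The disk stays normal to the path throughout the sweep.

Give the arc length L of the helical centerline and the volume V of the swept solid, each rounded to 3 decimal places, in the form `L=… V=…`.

2πR = 2π·12 = 75.398224
per-turn = √(75.398224² + 9²) = √(5684.8921 + 81) = √5765.8921 = 75.933472
L = 8 × 75.933472 = 607.467774
V = π·1² × L = 3.141593 × 607.467774 = 1908.416297

L=607.468 V=1908.416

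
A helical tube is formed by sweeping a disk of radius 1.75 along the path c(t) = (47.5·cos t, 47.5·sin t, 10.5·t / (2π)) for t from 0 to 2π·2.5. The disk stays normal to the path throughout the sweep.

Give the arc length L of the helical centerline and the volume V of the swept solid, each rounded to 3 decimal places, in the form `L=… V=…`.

L=746.590 V=7183.036

2πR = 2π·47.5 = 298.451302
per-turn = √(298.451302² + 10.5²) = √(89073.1797 + 110.25) = √89183.4297 = 298.635948
L = 2.5 × 298.635948 = 746.589871
V = π·1.75² × L = 9.621128 × 746.589871 = 7183.036342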